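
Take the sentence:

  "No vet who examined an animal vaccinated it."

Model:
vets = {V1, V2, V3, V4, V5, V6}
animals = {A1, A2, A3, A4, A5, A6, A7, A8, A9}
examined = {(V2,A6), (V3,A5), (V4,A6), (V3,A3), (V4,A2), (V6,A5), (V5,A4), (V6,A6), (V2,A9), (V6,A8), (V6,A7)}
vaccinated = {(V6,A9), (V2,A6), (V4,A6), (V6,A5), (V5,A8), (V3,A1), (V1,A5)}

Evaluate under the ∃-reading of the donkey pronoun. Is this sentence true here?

False

"it" takes "an animal" as antecedent — a donkey pronoun bound across the clause boundary.
Truth condition: for no (v,a) with examined(v,a) does vaccinated(v,a) hold.
Restrictor pairs — does the scope hold? (V2,A6):holds  (V2,A9):fails  (V3,A3):fails  (V3,A5):fails  (V4,A2):fails  (V4,A6):holds  (V5,A4):fails  (V6,A5):holds  (V6,A6):fails  (V6,A7):fails  (V6,A8):fails
Scope holds for 3 pair(s), so the sentence is false.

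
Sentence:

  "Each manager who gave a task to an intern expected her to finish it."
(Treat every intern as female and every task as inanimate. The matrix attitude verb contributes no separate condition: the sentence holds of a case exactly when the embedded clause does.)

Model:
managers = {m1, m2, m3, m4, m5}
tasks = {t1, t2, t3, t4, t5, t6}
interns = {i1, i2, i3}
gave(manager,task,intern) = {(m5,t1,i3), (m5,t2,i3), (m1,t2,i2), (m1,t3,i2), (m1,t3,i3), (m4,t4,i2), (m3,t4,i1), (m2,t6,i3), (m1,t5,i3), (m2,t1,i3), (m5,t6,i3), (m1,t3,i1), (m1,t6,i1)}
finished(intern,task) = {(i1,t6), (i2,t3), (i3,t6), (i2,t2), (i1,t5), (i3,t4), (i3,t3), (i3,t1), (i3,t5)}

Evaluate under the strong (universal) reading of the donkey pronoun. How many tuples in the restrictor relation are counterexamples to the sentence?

"her" takes "an intern" as antecedent and "it" takes "a task"; both are donkey pronouns co-varying with the restrictor.
Strong reading: for every (m,t,i) with gave(m,t,i), finished(i,t).
Restrictor triples: (m1,t2,i2)→finished(i2,t2) ✓  (m1,t3,i1)→finished(i1,t3) ✗  (m1,t3,i2)→finished(i2,t3) ✓  (m1,t3,i3)→finished(i3,t3) ✓  (m1,t5,i3)→finished(i3,t5) ✓  (m1,t6,i1)→finished(i1,t6) ✓  (m2,t1,i3)→finished(i3,t1) ✓  (m2,t6,i3)→finished(i3,t6) ✓  (m3,t4,i1)→finished(i1,t4) ✗  (m4,t4,i2)→finished(i2,t4) ✗  (m5,t1,i3)→finished(i3,t1) ✓  (m5,t2,i3)→finished(i3,t2) ✗  (m5,t6,i3)→finished(i3,t6) ✓
Counterexamples (restrictor triples failing the scope): 4.

4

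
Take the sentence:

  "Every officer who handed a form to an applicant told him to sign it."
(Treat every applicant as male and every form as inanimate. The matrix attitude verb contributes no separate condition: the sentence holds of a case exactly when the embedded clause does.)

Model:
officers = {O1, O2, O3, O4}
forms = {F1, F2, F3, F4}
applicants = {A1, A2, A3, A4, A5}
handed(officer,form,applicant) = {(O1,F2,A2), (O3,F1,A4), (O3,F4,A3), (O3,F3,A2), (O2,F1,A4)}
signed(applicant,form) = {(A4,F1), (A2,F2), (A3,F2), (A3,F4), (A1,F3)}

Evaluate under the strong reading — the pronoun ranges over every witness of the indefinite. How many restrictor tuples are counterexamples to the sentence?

1

"him" takes "an applicant" as antecedent and "it" takes "a form"; both are donkey pronouns co-varying with the restrictor.
Strong reading: for every (o,f,a) with handed(o,f,a), signed(a,f).
Restrictor triples: (O1,F2,A2)→signed(A2,F2) ✓  (O2,F1,A4)→signed(A4,F1) ✓  (O3,F1,A4)→signed(A4,F1) ✓  (O3,F3,A2)→signed(A2,F3) ✗  (O3,F4,A3)→signed(A3,F4) ✓
Counterexamples (restrictor triples failing the scope): 1.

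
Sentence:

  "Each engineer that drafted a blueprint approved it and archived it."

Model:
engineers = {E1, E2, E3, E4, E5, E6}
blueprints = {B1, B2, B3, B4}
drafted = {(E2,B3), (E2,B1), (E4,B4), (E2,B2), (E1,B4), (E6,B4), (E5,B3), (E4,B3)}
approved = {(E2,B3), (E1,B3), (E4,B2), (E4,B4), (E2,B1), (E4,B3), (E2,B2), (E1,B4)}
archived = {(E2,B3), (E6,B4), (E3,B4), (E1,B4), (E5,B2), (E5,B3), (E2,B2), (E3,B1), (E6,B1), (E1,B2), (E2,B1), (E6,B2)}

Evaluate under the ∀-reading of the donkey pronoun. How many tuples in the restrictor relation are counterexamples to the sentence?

"it" takes "a blueprint" as antecedent — a donkey pronoun bound across the clause boundary.
Strong reading: for every (e,b) with drafted(e,b), approved(e,b) ∧ archived(e,b).
Restrictor pairs: (E1,B4) ✓  (E2,B1) ✓  (E2,B2) ✓  (E2,B3) ✓  (E4,B3) ✗  (E4,B4) ✗  (E5,B3) ✗  (E6,B4) ✗
Counterexamples (restrictor pairs failing the scope): 4.

4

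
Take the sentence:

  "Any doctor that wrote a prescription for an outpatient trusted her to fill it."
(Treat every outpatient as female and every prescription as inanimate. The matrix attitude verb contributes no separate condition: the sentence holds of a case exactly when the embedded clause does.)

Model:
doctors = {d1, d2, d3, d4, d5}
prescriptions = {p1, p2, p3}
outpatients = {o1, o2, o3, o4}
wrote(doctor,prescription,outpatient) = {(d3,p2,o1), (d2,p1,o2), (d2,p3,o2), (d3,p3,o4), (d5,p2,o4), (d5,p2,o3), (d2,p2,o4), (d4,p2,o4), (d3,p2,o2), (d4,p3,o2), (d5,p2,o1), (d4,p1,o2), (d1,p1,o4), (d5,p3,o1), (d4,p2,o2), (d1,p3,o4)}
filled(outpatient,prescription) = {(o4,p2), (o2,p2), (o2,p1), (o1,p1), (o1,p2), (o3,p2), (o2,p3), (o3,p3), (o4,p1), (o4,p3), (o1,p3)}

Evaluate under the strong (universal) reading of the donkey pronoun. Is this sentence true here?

"her" takes "an outpatient" as antecedent and "it" takes "a prescription"; both are donkey pronouns co-varying with the restrictor.
Strong reading: for every (d,p,o) with wrote(d,p,o), filled(o,p).
Restrictor triples: (d1,p1,o4)→filled(o4,p1) ✓  (d1,p3,o4)→filled(o4,p3) ✓  (d2,p1,o2)→filled(o2,p1) ✓  (d2,p2,o4)→filled(o4,p2) ✓  (d2,p3,o2)→filled(o2,p3) ✓  (d3,p2,o1)→filled(o1,p2) ✓  (d3,p2,o2)→filled(o2,p2) ✓  (d3,p3,o4)→filled(o4,p3) ✓  (d4,p1,o2)→filled(o2,p1) ✓  (d4,p2,o2)→filled(o2,p2) ✓  (d4,p2,o4)→filled(o4,p2) ✓  (d4,p3,o2)→filled(o2,p3) ✓  (d5,p2,o1)→filled(o1,p2) ✓  (d5,p2,o3)→filled(o3,p2) ✓  (d5,p2,o4)→filled(o4,p2) ✓  (d5,p3,o1)→filled(o1,p3) ✓
Every restrictor triple satisfies the scope.

True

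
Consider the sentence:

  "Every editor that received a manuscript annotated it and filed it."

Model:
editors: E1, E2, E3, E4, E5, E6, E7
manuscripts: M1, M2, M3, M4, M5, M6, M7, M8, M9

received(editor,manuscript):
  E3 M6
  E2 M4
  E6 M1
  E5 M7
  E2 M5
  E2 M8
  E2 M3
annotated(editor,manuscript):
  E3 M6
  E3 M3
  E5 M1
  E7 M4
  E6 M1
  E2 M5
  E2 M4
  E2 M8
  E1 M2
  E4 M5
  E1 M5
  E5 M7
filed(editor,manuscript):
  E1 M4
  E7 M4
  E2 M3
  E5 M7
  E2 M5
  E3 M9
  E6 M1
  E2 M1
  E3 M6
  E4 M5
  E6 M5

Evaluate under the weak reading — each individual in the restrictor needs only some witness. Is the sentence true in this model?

"it" takes "a manuscript" as antecedent — a donkey pronoun bound across the clause boundary.
Weak reading: every editor e with some received-manuscript has at least one received-manuscript m such that annotated(e,m) ∧ filed(e,m).
Per editor: E2:✓  E3:✓  E5:✓  E6:✓
Every editor in the restrictor has a witness.

True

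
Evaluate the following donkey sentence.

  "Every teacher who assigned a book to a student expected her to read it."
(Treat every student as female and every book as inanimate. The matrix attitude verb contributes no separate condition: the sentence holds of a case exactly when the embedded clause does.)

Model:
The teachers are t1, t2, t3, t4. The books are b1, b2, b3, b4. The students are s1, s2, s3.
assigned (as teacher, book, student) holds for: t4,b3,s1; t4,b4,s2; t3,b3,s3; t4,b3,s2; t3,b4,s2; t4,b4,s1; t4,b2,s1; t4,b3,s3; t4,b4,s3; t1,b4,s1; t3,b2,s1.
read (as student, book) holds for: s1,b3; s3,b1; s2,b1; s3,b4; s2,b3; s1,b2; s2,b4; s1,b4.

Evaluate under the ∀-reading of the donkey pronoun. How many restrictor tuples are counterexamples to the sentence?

"her" takes "a student" as antecedent and "it" takes "a book"; both are donkey pronouns co-varying with the restrictor.
Strong reading: for every (t,b,s) with assigned(t,b,s), read(s,b).
Restrictor triples: (t1,b4,s1)→read(s1,b4) ✓  (t3,b2,s1)→read(s1,b2) ✓  (t3,b3,s3)→read(s3,b3) ✗  (t3,b4,s2)→read(s2,b4) ✓  (t4,b2,s1)→read(s1,b2) ✓  (t4,b3,s1)→read(s1,b3) ✓  (t4,b3,s2)→read(s2,b3) ✓  (t4,b3,s3)→read(s3,b3) ✗  (t4,b4,s1)→read(s1,b4) ✓  (t4,b4,s2)→read(s2,b4) ✓  (t4,b4,s3)→read(s3,b4) ✓
Counterexamples (restrictor triples failing the scope): 2.

2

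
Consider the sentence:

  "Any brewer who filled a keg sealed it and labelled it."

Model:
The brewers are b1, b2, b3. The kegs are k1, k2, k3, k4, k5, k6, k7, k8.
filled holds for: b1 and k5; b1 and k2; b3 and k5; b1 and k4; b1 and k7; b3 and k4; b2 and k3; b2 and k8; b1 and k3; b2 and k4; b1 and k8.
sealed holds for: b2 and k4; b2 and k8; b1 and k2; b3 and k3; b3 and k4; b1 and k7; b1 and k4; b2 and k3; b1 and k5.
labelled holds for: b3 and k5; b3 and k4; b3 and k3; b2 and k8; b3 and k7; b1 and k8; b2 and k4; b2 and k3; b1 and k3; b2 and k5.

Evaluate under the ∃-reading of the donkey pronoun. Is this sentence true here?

"it" takes "a keg" as antecedent — a donkey pronoun bound across the clause boundary.
Weak reading: every brewer b with some filled-keg has at least one filled-keg k such that sealed(b,k) ∧ labelled(b,k).
Per brewer: b1:✗  b2:✓  b3:✓
b1 has no witness among its filled-kegs.

False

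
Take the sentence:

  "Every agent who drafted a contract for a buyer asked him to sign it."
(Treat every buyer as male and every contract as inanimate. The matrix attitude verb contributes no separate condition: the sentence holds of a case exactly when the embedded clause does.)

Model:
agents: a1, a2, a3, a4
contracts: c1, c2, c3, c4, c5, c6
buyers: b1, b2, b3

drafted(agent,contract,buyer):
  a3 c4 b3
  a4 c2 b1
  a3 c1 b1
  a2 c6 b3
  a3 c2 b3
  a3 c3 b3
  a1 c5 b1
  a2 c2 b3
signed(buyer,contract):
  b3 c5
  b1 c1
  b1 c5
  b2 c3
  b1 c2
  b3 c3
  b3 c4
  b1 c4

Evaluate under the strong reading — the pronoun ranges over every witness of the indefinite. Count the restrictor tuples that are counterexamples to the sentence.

3

"him" takes "a buyer" as antecedent and "it" takes "a contract"; both are donkey pronouns co-varying with the restrictor.
Strong reading: for every (a,c,b) with drafted(a,c,b), signed(b,c).
Restrictor triples: (a1,c5,b1)→signed(b1,c5) ✓  (a2,c2,b3)→signed(b3,c2) ✗  (a2,c6,b3)→signed(b3,c6) ✗  (a3,c1,b1)→signed(b1,c1) ✓  (a3,c2,b3)→signed(b3,c2) ✗  (a3,c3,b3)→signed(b3,c3) ✓  (a3,c4,b3)→signed(b3,c4) ✓  (a4,c2,b1)→signed(b1,c2) ✓
Counterexamples (restrictor triples failing the scope): 3.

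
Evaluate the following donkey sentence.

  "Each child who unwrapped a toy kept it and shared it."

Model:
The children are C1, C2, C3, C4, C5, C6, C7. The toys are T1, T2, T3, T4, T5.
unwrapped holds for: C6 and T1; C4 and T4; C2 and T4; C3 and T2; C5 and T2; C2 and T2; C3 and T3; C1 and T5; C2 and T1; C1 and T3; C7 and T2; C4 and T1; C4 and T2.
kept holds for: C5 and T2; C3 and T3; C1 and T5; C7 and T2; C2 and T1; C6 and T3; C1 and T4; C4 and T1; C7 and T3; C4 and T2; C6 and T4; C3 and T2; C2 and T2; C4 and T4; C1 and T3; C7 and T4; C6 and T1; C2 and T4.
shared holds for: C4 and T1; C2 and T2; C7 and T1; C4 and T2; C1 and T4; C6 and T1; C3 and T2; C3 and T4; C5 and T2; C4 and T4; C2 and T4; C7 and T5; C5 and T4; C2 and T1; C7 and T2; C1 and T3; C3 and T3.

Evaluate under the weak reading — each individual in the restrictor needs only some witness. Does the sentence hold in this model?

True

"it" takes "a toy" as antecedent — a donkey pronoun bound across the clause boundary.
Weak reading: every child c with some unwrapped-toy has at least one unwrapped-toy t such that kept(c,t) ∧ shared(c,t).
Per child: C1:✓  C2:✓  C3:✓  C4:✓  C5:✓  C6:✓  C7:✓
Every child in the restrictor has a witness.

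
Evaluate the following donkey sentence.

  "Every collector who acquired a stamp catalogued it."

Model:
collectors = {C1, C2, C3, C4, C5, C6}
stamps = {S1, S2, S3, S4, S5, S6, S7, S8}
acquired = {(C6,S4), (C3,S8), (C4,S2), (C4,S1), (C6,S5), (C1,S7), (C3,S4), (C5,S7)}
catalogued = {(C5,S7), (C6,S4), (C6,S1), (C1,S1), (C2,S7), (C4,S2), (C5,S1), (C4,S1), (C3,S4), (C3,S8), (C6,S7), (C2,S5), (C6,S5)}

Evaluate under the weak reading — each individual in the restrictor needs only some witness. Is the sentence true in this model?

False

"it" takes "a stamp" as antecedent — a donkey pronoun bound across the clause boundary.
Weak reading: every collector c with some acquired-stamp has at least one acquired-stamp s such that catalogued(c,s).
Per collector: C1:✗  C3:✓  C4:✓  C5:✓  C6:✓
C1 has no witness among its acquired-stamps.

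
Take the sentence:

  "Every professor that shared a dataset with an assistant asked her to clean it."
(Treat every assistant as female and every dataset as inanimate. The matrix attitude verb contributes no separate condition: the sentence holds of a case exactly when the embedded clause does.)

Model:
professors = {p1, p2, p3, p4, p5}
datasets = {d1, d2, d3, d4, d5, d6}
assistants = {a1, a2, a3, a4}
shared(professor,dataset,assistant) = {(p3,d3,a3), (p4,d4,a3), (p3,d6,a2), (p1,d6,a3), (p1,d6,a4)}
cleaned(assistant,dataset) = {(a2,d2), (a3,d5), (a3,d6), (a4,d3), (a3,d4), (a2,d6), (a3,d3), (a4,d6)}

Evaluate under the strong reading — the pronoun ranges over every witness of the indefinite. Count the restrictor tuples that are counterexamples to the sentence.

"her" takes "an assistant" as antecedent and "it" takes "a dataset"; both are donkey pronouns co-varying with the restrictor.
Strong reading: for every (p,d,a) with shared(p,d,a), cleaned(a,d).
Restrictor triples: (p1,d6,a3)→cleaned(a3,d6) ✓  (p1,d6,a4)→cleaned(a4,d6) ✓  (p3,d3,a3)→cleaned(a3,d3) ✓  (p3,d6,a2)→cleaned(a2,d6) ✓  (p4,d4,a3)→cleaned(a3,d4) ✓
Counterexamples (restrictor triples failing the scope): 0.

0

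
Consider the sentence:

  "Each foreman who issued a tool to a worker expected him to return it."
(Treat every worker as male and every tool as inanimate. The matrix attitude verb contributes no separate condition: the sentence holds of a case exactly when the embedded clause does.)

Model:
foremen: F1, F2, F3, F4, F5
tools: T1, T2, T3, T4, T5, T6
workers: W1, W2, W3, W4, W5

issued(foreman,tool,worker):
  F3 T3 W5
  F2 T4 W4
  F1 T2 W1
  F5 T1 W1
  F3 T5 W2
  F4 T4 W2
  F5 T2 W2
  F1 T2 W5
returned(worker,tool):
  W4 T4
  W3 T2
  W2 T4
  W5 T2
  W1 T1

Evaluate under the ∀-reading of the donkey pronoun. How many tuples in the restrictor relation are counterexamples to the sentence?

4

"him" takes "a worker" as antecedent and "it" takes "a tool"; both are donkey pronouns co-varying with the restrictor.
Strong reading: for every (f,t,w) with issued(f,t,w), returned(w,t).
Restrictor triples: (F1,T2,W1)→returned(W1,T2) ✗  (F1,T2,W5)→returned(W5,T2) ✓  (F2,T4,W4)→returned(W4,T4) ✓  (F3,T3,W5)→returned(W5,T3) ✗  (F3,T5,W2)→returned(W2,T5) ✗  (F4,T4,W2)→returned(W2,T4) ✓  (F5,T1,W1)→returned(W1,T1) ✓  (F5,T2,W2)→returned(W2,T2) ✗
Counterexamples (restrictor triples failing the scope): 4.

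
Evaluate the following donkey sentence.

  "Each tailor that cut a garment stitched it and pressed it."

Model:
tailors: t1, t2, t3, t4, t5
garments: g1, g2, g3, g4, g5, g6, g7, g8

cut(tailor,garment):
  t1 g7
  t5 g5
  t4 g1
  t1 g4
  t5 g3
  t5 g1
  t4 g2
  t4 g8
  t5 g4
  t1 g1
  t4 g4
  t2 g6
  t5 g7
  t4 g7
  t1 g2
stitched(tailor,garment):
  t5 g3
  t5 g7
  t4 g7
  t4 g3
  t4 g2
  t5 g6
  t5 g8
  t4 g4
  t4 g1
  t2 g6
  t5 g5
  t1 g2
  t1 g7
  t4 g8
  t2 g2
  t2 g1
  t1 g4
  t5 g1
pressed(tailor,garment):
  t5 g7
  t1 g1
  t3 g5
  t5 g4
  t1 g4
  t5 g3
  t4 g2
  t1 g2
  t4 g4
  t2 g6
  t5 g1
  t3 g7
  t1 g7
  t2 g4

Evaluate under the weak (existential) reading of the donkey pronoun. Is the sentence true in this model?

"it" takes "a garment" as antecedent — a donkey pronoun bound across the clause boundary.
Weak reading: every tailor t with some cut-garment has at least one cut-garment g such that stitched(t,g) ∧ pressed(t,g).
Per tailor: t1:✓  t2:✓  t4:✓  t5:✓
Every tailor in the restrictor has a witness.

True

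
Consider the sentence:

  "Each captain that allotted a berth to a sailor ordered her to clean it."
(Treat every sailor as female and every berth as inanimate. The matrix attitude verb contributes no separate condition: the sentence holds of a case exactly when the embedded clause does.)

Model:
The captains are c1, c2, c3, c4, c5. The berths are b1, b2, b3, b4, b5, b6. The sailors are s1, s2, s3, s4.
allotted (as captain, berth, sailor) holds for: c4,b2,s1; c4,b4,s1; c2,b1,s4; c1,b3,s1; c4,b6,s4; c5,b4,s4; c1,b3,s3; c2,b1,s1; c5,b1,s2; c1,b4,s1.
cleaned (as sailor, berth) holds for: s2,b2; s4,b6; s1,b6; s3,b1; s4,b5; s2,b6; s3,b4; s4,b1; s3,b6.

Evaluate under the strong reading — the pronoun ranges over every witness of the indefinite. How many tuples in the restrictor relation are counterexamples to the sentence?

"her" takes "a sailor" as antecedent and "it" takes "a berth"; both are donkey pronouns co-varying with the restrictor.
Strong reading: for every (c,b,s) with allotted(c,b,s), cleaned(s,b).
Restrictor triples: (c1,b3,s1)→cleaned(s1,b3) ✗  (c1,b3,s3)→cleaned(s3,b3) ✗  (c1,b4,s1)→cleaned(s1,b4) ✗  (c2,b1,s1)→cleaned(s1,b1) ✗  (c2,b1,s4)→cleaned(s4,b1) ✓  (c4,b2,s1)→cleaned(s1,b2) ✗  (c4,b4,s1)→cleaned(s1,b4) ✗  (c4,b6,s4)→cleaned(s4,b6) ✓  (c5,b1,s2)→cleaned(s2,b1) ✗  (c5,b4,s4)→cleaned(s4,b4) ✗
Counterexamples (restrictor triples failing the scope): 8.

8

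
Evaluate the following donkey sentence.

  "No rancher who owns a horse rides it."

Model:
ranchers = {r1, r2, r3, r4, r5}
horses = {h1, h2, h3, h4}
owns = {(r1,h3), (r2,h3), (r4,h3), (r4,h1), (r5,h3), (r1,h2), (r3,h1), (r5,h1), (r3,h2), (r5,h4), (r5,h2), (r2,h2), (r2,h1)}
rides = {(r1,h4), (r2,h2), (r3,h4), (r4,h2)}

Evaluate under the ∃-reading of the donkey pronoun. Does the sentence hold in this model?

"it" takes "a horse" as antecedent — a donkey pronoun bound across the clause boundary.
Truth condition: for no (r,h) with owns(r,h) does rides(r,h) hold.
Restrictor pairs — does the scope hold? (r1,h2):fails  (r1,h3):fails  (r2,h1):fails  (r2,h2):holds  (r2,h3):fails  (r3,h1):fails  (r3,h2):fails  (r4,h1):fails  (r4,h3):fails  (r5,h1):fails  (r5,h2):fails  (r5,h3):fails  (r5,h4):fails
Scope holds for 1 pair(s), so the sentence is false.

False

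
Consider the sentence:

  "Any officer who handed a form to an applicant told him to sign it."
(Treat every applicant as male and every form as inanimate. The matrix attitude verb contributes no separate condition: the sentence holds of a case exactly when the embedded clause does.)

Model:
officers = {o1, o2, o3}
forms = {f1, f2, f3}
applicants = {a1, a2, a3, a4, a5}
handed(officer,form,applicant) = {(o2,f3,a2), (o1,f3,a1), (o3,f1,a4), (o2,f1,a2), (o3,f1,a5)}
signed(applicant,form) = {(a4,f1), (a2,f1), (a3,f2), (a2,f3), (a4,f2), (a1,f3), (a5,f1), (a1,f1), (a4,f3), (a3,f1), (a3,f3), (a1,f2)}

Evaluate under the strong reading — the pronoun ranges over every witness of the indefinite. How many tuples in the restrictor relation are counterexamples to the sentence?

0

"him" takes "an applicant" as antecedent and "it" takes "a form"; both are donkey pronouns co-varying with the restrictor.
Strong reading: for every (o,f,a) with handed(o,f,a), signed(a,f).
Restrictor triples: (o1,f3,a1)→signed(a1,f3) ✓  (o2,f1,a2)→signed(a2,f1) ✓  (o2,f3,a2)→signed(a2,f3) ✓  (o3,f1,a4)→signed(a4,f1) ✓  (o3,f1,a5)→signed(a5,f1) ✓
Counterexamples (restrictor triples failing the scope): 0.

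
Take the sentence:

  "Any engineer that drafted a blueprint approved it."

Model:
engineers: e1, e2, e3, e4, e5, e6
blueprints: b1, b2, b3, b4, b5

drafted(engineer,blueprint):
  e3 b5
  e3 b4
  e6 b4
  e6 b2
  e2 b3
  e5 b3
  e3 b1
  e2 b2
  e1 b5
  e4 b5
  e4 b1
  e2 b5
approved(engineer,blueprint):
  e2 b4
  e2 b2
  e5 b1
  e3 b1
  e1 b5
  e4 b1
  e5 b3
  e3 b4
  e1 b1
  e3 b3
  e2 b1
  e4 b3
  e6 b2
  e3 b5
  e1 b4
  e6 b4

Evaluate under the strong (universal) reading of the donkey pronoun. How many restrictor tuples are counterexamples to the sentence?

3

"it" takes "a blueprint" as antecedent — a donkey pronoun bound across the clause boundary.
Strong reading: for every (e,b) with drafted(e,b), approved(e,b).
Restrictor pairs: (e1,b5) ✓  (e2,b2) ✓  (e2,b3) ✗  (e2,b5) ✗  (e3,b1) ✓  (e3,b4) ✓  (e3,b5) ✓  (e4,b1) ✓  (e4,b5) ✗  (e5,b3) ✓  (e6,b2) ✓  (e6,b4) ✓
Counterexamples (restrictor pairs failing the scope): 3.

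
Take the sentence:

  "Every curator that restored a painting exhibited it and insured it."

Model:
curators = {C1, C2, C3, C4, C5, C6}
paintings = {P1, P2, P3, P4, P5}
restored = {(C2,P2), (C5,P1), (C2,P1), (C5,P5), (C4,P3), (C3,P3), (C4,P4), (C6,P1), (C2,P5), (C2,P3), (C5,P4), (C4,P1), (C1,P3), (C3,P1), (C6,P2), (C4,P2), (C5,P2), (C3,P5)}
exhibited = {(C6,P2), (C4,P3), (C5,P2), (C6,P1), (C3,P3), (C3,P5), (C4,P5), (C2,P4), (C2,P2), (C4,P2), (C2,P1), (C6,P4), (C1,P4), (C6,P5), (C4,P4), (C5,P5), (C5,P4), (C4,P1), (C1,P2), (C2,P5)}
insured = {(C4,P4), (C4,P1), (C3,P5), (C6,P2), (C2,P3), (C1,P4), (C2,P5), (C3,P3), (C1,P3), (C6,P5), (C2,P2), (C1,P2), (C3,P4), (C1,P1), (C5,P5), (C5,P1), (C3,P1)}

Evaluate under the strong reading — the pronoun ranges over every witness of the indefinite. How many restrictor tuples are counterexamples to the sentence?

"it" takes "a painting" as antecedent — a donkey pronoun bound across the clause boundary.
Strong reading: for every (c,p) with restored(c,p), exhibited(c,p) ∧ insured(c,p).
Restrictor pairs: (C1,P3) ✗  (C2,P1) ✗  (C2,P2) ✓  (C2,P3) ✗  (C2,P5) ✓  (C3,P1) ✗  (C3,P3) ✓  (C3,P5) ✓  (C4,P1) ✓  (C4,P2) ✗  (C4,P3) ✗  (C4,P4) ✓  (C5,P1) ✗  (C5,P2) ✗  (C5,P4) ✗  (C5,P5) ✓  (C6,P1) ✗  (C6,P2) ✓
Counterexamples (restrictor pairs failing the scope): 10.

10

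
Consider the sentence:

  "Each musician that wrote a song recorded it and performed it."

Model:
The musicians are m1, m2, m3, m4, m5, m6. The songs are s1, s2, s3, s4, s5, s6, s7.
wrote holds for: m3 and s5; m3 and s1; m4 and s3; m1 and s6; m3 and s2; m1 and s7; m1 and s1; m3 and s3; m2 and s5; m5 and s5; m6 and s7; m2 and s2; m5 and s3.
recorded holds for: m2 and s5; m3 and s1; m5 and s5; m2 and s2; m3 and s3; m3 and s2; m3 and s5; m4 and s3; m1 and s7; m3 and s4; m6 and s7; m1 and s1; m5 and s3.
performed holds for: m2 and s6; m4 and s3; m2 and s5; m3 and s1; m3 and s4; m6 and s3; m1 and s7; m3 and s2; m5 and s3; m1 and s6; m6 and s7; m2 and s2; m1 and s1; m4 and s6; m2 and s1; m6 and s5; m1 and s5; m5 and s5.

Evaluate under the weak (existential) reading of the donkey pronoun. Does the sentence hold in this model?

"it" takes "a song" as antecedent — a donkey pronoun bound across the clause boundary.
Weak reading: every musician m with some wrote-song has at least one wrote-song s such that recorded(m,s) ∧ performed(m,s).
Per musician: m1:✓  m2:✓  m3:✓  m4:✓  m5:✓  m6:✓
Every musician in the restrictor has a witness.

True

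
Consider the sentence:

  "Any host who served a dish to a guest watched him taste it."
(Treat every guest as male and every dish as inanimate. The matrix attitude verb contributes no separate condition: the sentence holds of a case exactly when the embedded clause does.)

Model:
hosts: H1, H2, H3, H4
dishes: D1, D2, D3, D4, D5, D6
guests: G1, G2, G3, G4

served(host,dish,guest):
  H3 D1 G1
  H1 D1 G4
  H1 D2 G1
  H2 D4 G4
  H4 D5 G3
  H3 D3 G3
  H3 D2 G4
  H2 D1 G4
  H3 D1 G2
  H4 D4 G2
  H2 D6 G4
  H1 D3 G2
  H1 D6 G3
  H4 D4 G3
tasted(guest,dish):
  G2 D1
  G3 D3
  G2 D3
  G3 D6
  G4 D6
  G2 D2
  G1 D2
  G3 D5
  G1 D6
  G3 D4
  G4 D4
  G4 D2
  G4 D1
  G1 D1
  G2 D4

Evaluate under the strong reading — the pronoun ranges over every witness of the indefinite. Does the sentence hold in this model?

"him" takes "a guest" as antecedent and "it" takes "a dish"; both are donkey pronouns co-varying with the restrictor.
Strong reading: for every (h,d,g) with served(h,d,g), tasted(g,d).
Restrictor triples: (H1,D1,G4)→tasted(G4,D1) ✓  (H1,D2,G1)→tasted(G1,D2) ✓  (H1,D3,G2)→tasted(G2,D3) ✓  (H1,D6,G3)→tasted(G3,D6) ✓  (H2,D1,G4)→tasted(G4,D1) ✓  (H2,D4,G4)→tasted(G4,D4) ✓  (H2,D6,G4)→tasted(G4,D6) ✓  (H3,D1,G1)→tasted(G1,D1) ✓  (H3,D1,G2)→tasted(G2,D1) ✓  (H3,D2,G4)→tasted(G4,D2) ✓  (H3,D3,G3)→tasted(G3,D3) ✓  (H4,D4,G2)→tasted(G2,D4) ✓  (H4,D4,G3)→tasted(G3,D4) ✓  (H4,D5,G3)→tasted(G3,D5) ✓
Every restrictor triple satisfies the scope.

True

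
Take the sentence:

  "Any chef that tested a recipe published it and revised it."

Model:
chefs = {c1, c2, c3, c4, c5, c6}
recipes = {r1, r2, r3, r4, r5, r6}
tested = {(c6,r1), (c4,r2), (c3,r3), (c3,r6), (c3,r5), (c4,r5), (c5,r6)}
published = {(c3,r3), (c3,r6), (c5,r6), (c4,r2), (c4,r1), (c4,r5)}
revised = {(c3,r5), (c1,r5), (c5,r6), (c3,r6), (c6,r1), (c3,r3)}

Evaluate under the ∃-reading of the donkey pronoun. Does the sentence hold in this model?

False

"it" takes "a recipe" as antecedent — a donkey pronoun bound across the clause boundary.
Weak reading: every chef c with some tested-recipe has at least one tested-recipe r such that published(c,r) ∧ revised(c,r).
Per chef: c3:✓  c4:✗  c5:✓  c6:✗
c4 has no witness among its tested-recipes.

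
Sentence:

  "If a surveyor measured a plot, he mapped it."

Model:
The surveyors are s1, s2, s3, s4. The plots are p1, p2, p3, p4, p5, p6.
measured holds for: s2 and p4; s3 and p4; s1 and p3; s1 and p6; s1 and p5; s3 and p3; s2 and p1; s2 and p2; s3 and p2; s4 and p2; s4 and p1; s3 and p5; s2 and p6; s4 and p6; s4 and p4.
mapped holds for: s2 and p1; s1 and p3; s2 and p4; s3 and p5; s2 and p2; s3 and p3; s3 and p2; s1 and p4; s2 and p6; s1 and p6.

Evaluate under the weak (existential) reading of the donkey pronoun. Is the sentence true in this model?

False

"it" takes "a plot" as antecedent — a donkey pronoun bound across the clause boundary.
Weak reading: every surveyor s with some measured-plot has at least one measured-plot p such that mapped(s,p).
Per surveyor: s1:✓  s2:✓  s3:✓  s4:✗
s4 has no witness among its measured-plots.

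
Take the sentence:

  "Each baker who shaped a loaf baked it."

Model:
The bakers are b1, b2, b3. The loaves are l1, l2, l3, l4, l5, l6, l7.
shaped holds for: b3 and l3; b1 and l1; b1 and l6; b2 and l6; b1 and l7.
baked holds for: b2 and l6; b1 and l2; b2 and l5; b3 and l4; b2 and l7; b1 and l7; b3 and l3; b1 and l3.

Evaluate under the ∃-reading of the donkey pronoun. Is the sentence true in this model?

True

"it" takes "a loaf" as antecedent — a donkey pronoun bound across the clause boundary.
Weak reading: every baker b with some shaped-loaf has at least one shaped-loaf l such that baked(b,l).
Per baker: b1:✓  b2:✓  b3:✓
Every baker in the restrictor has a witness.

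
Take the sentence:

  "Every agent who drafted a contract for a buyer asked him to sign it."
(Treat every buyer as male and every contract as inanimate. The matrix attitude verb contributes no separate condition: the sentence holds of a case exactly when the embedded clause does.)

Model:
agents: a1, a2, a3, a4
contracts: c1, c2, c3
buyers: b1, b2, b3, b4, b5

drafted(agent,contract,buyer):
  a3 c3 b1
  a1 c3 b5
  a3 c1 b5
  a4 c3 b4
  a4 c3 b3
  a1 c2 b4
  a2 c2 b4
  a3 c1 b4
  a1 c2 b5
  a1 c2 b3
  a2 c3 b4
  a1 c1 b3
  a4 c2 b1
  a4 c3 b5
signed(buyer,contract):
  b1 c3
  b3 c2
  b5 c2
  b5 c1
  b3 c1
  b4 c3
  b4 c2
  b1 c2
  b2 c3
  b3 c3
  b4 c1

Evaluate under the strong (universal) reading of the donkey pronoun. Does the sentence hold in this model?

"him" takes "a buyer" as antecedent and "it" takes "a contract"; both are donkey pronouns co-varying with the restrictor.
Strong reading: for every (a,c,b) with drafted(a,c,b), signed(b,c).
Restrictor triples: (a1,c1,b3)→signed(b3,c1) ✓  (a1,c2,b3)→signed(b3,c2) ✓  (a1,c2,b4)→signed(b4,c2) ✓  (a1,c2,b5)→signed(b5,c2) ✓  (a1,c3,b5)→signed(b5,c3) ✗  (a2,c2,b4)→signed(b4,c2) ✓  (a2,c3,b4)→signed(b4,c3) ✓  (a3,c1,b4)→signed(b4,c1) ✓  (a3,c1,b5)→signed(b5,c1) ✓  (a3,c3,b1)→signed(b1,c3) ✓  (a4,c2,b1)→signed(b1,c2) ✓  (a4,c3,b3)→signed(b3,c3) ✓  (a4,c3,b4)→signed(b4,c3) ✓  (a4,c3,b5)→signed(b5,c3) ✗
Counterexample: (a1,c3,b5) — signed(b5,c3) does not hold.

False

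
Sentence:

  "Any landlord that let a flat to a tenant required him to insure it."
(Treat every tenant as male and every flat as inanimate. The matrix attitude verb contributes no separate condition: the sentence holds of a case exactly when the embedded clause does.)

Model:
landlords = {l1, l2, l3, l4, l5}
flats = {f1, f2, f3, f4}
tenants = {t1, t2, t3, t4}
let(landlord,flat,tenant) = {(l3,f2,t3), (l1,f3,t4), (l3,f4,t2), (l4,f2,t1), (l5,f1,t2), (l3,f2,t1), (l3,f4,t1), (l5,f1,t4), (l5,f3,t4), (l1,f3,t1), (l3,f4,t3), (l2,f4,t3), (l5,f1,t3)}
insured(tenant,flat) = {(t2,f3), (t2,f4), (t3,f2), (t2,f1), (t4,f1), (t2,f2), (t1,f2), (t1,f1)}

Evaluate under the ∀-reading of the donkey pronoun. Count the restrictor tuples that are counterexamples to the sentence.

"him" takes "a tenant" as antecedent and "it" takes "a flat"; both are donkey pronouns co-varying with the restrictor.
Strong reading: for every (l,f,t) with let(l,f,t), insured(t,f).
Restrictor triples: (l1,f3,t1)→insured(t1,f3) ✗  (l1,f3,t4)→insured(t4,f3) ✗  (l2,f4,t3)→insured(t3,f4) ✗  (l3,f2,t1)→insured(t1,f2) ✓  (l3,f2,t3)→insured(t3,f2) ✓  (l3,f4,t1)→insured(t1,f4) ✗  (l3,f4,t2)→insured(t2,f4) ✓  (l3,f4,t3)→insured(t3,f4) ✗  (l4,f2,t1)→insured(t1,f2) ✓  (l5,f1,t2)→insured(t2,f1) ✓  (l5,f1,t3)→insured(t3,f1) ✗  (l5,f1,t4)→insured(t4,f1) ✓  (l5,f3,t4)→insured(t4,f3) ✗
Counterexamples (restrictor triples failing the scope): 7.

7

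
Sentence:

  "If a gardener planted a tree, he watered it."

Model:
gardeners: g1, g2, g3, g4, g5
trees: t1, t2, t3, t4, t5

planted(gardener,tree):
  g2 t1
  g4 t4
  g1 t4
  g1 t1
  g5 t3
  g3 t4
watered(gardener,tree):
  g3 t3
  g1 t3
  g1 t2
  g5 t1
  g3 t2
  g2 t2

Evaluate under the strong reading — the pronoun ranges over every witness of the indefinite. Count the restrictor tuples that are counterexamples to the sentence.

"it" takes "a tree" as antecedent — a donkey pronoun bound across the clause boundary.
Strong reading: for every (g,t) with planted(g,t), watered(g,t).
Restrictor pairs: (g1,t1) ✗  (g1,t4) ✗  (g2,t1) ✗  (g3,t4) ✗  (g4,t4) ✗  (g5,t3) ✗
Counterexamples (restrictor pairs failing the scope): 6.

6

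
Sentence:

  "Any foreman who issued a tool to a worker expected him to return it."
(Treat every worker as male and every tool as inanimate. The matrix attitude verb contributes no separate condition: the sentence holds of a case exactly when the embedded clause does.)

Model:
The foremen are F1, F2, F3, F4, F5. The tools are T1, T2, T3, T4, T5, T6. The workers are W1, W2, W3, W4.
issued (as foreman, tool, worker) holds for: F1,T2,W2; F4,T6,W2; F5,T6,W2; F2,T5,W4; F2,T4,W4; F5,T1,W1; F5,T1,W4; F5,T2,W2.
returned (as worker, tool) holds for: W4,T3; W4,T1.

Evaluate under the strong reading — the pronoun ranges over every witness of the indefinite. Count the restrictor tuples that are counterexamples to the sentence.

"him" takes "a worker" as antecedent and "it" takes "a tool"; both are donkey pronouns co-varying with the restrictor.
Strong reading: for every (f,t,w) with issued(f,t,w), returned(w,t).
Restrictor triples: (F1,T2,W2)→returned(W2,T2) ✗  (F2,T4,W4)→returned(W4,T4) ✗  (F2,T5,W4)→returned(W4,T5) ✗  (F4,T6,W2)→returned(W2,T6) ✗  (F5,T1,W1)→returned(W1,T1) ✗  (F5,T1,W4)→returned(W4,T1) ✓  (F5,T2,W2)→returned(W2,T2) ✗  (F5,T6,W2)→returned(W2,T6) ✗
Counterexamples (restrictor triples failing the scope): 7.

7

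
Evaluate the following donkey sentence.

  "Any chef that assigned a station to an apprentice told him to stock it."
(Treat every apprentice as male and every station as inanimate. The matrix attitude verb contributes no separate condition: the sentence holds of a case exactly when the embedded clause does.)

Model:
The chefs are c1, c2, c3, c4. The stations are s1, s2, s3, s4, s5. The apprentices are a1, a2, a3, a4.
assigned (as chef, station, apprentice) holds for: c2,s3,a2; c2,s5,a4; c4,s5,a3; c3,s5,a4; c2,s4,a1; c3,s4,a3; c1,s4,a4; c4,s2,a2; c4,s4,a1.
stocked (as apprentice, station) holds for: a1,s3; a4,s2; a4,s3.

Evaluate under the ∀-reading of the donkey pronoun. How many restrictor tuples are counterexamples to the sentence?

"him" takes "an apprentice" as antecedent and "it" takes "a station"; both are donkey pronouns co-varying with the restrictor.
Strong reading: for every (c,s,a) with assigned(c,s,a), stocked(a,s).
Restrictor triples: (c1,s4,a4)→stocked(a4,s4) ✗  (c2,s3,a2)→stocked(a2,s3) ✗  (c2,s4,a1)→stocked(a1,s4) ✗  (c2,s5,a4)→stocked(a4,s5) ✗  (c3,s4,a3)→stocked(a3,s4) ✗  (c3,s5,a4)→stocked(a4,s5) ✗  (c4,s2,a2)→stocked(a2,s2) ✗  (c4,s4,a1)→stocked(a1,s4) ✗  (c4,s5,a3)→stocked(a3,s5) ✗
Counterexamples (restrictor triples failing the scope): 9.

9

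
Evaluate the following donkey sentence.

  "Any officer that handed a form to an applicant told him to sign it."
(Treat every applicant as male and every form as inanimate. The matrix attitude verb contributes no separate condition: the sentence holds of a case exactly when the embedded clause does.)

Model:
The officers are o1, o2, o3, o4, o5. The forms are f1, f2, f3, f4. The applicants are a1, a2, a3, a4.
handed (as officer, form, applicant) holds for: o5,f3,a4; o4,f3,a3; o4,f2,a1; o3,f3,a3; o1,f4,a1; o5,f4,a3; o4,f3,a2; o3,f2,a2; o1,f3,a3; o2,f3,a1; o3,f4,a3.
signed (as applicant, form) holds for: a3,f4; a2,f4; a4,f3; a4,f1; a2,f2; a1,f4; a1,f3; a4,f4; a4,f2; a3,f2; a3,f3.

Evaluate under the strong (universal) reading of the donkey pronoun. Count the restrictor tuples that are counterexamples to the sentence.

2

"him" takes "an applicant" as antecedent and "it" takes "a form"; both are donkey pronouns co-varying with the restrictor.
Strong reading: for every (o,f,a) with handed(o,f,a), signed(a,f).
Restrictor triples: (o1,f3,a3)→signed(a3,f3) ✓  (o1,f4,a1)→signed(a1,f4) ✓  (o2,f3,a1)→signed(a1,f3) ✓  (o3,f2,a2)→signed(a2,f2) ✓  (o3,f3,a3)→signed(a3,f3) ✓  (o3,f4,a3)→signed(a3,f4) ✓  (o4,f2,a1)→signed(a1,f2) ✗  (o4,f3,a2)→signed(a2,f3) ✗  (o4,f3,a3)→signed(a3,f3) ✓  (o5,f3,a4)→signed(a4,f3) ✓  (o5,f4,a3)→signed(a3,f4) ✓
Counterexamples (restrictor triples failing the scope): 2.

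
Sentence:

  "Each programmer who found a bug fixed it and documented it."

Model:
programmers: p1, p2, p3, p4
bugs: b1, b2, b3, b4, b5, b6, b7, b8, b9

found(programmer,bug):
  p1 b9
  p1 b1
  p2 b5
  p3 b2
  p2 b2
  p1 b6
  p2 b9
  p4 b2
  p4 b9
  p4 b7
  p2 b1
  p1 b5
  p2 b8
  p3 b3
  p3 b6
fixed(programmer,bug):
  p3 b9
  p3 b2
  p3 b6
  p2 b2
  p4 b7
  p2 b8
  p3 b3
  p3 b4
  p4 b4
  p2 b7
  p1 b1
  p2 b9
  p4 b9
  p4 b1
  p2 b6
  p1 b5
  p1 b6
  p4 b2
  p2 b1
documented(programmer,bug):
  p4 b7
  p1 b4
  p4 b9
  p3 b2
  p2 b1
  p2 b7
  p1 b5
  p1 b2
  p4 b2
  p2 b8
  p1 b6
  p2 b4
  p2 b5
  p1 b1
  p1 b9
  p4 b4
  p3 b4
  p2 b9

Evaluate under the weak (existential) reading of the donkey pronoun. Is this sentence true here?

True

"it" takes "a bug" as antecedent — a donkey pronoun bound across the clause boundary.
Weak reading: every programmer p with some found-bug has at least one found-bug b such that fixed(p,b) ∧ documented(p,b).
Per programmer: p1:✓  p2:✓  p3:✓  p4:✓
Every programmer in the restrictor has a witness.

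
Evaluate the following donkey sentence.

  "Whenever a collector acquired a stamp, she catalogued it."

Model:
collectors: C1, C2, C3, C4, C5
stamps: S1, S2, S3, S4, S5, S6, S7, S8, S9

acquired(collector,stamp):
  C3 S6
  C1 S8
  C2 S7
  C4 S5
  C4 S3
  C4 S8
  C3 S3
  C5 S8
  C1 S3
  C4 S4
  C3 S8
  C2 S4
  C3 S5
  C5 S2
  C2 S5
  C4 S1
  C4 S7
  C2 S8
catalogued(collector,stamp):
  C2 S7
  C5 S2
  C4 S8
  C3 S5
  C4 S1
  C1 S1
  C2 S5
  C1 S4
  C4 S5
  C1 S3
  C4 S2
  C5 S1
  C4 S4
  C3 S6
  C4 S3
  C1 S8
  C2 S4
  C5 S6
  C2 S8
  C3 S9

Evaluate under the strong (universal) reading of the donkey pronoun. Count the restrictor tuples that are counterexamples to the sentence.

"it" takes "a stamp" as antecedent — a donkey pronoun bound across the clause boundary.
Strong reading: for every (c,s) with acquired(c,s), catalogued(c,s).
Restrictor pairs: (C1,S3) ✓  (C1,S8) ✓  (C2,S4) ✓  (C2,S5) ✓  (C2,S7) ✓  (C2,S8) ✓  (C3,S3) ✗  (C3,S5) ✓  (C3,S6) ✓  (C3,S8) ✗  (C4,S1) ✓  (C4,S3) ✓  (C4,S4) ✓  (C4,S5) ✓  (C4,S7) ✗  (C4,S8) ✓  (C5,S2) ✓  (C5,S8) ✗
Counterexamples (restrictor pairs failing the scope): 4.

4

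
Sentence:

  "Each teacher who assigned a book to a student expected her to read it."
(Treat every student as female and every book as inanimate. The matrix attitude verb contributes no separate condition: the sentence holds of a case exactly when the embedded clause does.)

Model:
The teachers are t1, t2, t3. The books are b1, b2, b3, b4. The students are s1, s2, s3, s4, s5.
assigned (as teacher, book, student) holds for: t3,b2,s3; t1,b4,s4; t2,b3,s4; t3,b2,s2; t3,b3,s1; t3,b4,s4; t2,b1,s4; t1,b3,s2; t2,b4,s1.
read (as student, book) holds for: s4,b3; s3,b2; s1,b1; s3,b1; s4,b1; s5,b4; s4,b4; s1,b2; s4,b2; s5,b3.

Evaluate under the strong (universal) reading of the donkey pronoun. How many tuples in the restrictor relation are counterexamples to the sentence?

"her" takes "a student" as antecedent and "it" takes "a book"; both are donkey pronouns co-varying with the restrictor.
Strong reading: for every (t,b,s) with assigned(t,b,s), read(s,b).
Restrictor triples: (t1,b3,s2)→read(s2,b3) ✗  (t1,b4,s4)→read(s4,b4) ✓  (t2,b1,s4)→read(s4,b1) ✓  (t2,b3,s4)→read(s4,b3) ✓  (t2,b4,s1)→read(s1,b4) ✗  (t3,b2,s2)→read(s2,b2) ✗  (t3,b2,s3)→read(s3,b2) ✓  (t3,b3,s1)→read(s1,b3) ✗  (t3,b4,s4)→read(s4,b4) ✓
Counterexamples (restrictor triples failing the scope): 4.

4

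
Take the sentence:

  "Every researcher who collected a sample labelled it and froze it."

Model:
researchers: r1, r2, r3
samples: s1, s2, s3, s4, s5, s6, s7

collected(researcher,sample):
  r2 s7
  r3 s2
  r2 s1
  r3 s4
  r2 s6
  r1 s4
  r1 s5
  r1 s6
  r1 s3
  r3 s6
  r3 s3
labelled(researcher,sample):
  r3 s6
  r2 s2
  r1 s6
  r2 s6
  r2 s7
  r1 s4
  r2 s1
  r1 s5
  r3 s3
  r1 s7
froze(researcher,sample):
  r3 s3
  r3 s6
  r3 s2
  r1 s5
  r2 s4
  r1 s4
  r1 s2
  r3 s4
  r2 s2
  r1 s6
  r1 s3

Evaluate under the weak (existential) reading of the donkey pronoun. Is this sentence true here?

False

"it" takes "a sample" as antecedent — a donkey pronoun bound across the clause boundary.
Weak reading: every researcher r with some collected-sample has at least one collected-sample s such that labelled(r,s) ∧ froze(r,s).
Per researcher: r1:✓  r2:✗  r3:✓
r2 has no witness among its collected-samples.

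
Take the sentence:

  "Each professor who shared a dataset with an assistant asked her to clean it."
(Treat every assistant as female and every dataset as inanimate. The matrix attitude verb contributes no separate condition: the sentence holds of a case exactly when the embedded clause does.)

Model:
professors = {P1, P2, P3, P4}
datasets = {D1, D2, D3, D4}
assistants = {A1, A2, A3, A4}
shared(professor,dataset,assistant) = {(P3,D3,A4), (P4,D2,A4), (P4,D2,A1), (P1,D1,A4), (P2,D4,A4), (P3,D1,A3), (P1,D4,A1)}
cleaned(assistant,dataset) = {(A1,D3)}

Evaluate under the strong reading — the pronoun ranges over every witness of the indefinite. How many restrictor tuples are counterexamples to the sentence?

7

"her" takes "an assistant" as antecedent and "it" takes "a dataset"; both are donkey pronouns co-varying with the restrictor.
Strong reading: for every (p,d,a) with shared(p,d,a), cleaned(a,d).
Restrictor triples: (P1,D1,A4)→cleaned(A4,D1) ✗  (P1,D4,A1)→cleaned(A1,D4) ✗  (P2,D4,A4)→cleaned(A4,D4) ✗  (P3,D1,A3)→cleaned(A3,D1) ✗  (P3,D3,A4)→cleaned(A4,D3) ✗  (P4,D2,A1)→cleaned(A1,D2) ✗  (P4,D2,A4)→cleaned(A4,D2) ✗
Counterexamples (restrictor triples failing the scope): 7.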